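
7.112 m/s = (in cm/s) 711.2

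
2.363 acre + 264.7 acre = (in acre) 267.1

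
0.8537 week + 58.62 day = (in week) 9.228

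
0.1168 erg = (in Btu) 1.107e-11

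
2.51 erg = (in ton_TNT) 5.999e-17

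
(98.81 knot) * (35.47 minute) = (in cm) 1.082e+07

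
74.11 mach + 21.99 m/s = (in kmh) 9.092e+04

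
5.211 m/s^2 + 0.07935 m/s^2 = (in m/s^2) 5.29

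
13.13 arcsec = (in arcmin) 0.2188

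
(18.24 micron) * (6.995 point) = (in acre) 1.112e-11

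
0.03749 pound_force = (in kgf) 0.01701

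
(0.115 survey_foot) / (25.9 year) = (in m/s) 4.291e-11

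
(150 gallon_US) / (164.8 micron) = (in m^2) 3445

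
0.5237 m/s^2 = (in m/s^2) 0.5237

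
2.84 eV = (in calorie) 1.088e-19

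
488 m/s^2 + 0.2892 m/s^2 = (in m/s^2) 488.3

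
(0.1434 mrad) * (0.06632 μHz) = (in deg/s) 5.449e-10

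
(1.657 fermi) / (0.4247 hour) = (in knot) 2.107e-18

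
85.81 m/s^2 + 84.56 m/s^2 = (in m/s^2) 170.4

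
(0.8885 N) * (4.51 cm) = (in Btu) 3.798e-05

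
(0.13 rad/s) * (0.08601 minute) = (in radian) 0.6709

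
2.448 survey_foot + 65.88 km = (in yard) 7.205e+04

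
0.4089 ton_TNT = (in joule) 1.711e+09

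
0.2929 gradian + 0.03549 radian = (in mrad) 40.09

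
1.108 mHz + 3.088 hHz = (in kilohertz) 0.3088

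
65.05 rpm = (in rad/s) 6.812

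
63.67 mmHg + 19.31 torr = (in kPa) 11.06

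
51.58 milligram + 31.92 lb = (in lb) 31.92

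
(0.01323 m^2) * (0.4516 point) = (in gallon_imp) 0.0004636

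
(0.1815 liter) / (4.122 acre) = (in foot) 3.57e-08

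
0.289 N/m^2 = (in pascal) 0.289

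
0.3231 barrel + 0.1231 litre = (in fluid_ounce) 1741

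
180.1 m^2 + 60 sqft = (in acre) 0.04588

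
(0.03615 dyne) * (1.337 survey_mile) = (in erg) 7778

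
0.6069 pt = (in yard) 0.0002341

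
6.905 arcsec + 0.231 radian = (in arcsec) 4.765e+04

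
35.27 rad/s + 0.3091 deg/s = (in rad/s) 35.28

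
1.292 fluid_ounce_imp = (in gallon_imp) 0.008075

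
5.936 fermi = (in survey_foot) 1.948e-14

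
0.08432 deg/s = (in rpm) 0.01405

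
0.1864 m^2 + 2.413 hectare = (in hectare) 2.413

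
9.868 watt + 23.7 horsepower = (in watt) 1.768e+04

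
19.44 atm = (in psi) 285.7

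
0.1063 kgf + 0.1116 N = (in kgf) 0.1177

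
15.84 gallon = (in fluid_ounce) 2028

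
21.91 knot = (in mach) 0.0331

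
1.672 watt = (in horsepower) 0.002242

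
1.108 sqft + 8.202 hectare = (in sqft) 8.829e+05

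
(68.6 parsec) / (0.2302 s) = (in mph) 2.057e+19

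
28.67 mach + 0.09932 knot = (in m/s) 9762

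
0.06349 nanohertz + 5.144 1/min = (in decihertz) 0.8573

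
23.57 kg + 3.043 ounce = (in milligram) 2.366e+07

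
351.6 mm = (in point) 996.7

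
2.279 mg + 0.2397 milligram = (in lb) 5.553e-06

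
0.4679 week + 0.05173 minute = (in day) 3.275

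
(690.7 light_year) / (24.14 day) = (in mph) 7.008e+12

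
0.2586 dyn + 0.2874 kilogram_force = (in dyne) 2.818e+05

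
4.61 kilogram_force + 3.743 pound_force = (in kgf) 6.308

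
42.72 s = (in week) 7.063e-05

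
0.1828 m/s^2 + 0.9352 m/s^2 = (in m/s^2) 1.118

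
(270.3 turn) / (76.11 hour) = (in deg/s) 0.3551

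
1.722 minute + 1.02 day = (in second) 8.823e+04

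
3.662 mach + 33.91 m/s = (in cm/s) 1.281e+05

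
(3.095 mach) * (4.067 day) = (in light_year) 3.914e-08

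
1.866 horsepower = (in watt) 1391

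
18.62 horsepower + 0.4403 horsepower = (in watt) 1.421e+04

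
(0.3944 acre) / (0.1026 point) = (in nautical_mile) 2.381e+04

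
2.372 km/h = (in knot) 1.281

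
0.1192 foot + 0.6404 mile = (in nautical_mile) 0.5565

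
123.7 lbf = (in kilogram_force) 56.11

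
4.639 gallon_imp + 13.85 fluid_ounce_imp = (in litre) 21.48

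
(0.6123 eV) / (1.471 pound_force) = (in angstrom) 1.499e-10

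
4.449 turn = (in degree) 1602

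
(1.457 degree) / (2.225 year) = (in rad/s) 3.624e-10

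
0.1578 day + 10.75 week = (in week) 10.77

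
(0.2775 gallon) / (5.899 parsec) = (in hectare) 5.771e-25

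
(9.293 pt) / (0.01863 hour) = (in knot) 9.502e-05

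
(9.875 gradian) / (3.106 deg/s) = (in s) 2.861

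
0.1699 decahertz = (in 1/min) 101.9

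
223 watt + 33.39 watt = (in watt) 256.4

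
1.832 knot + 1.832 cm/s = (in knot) 1.868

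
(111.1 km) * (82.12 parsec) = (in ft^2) 3.03e+24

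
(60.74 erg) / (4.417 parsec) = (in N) 4.457e-23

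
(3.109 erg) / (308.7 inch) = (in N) 3.965e-08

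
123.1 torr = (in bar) 0.1641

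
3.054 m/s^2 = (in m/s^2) 3.054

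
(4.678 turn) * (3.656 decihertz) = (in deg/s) 615.7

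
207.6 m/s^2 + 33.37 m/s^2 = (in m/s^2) 241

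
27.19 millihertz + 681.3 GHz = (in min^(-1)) 4.088e+13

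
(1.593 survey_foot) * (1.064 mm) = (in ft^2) 0.005561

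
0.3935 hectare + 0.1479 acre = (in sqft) 4.88e+04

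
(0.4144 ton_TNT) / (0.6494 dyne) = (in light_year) 0.02822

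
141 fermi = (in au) 9.425e-25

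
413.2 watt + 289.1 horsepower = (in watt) 2.16e+05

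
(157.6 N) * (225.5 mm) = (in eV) 2.218e+20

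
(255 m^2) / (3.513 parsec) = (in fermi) 2.352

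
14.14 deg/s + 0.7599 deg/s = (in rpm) 2.483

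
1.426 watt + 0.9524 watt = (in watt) 2.378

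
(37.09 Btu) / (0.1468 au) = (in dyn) 0.1782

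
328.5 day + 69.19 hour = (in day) 331.4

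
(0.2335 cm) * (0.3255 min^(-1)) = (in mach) 3.72e-08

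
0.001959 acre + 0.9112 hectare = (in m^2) 9120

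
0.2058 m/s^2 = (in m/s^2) 0.2058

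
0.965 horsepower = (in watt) 719.6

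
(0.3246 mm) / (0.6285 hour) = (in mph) 3.209e-07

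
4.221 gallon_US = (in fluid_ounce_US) 540.3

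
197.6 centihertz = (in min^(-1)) 118.6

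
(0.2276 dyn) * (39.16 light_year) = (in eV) 5.263e+30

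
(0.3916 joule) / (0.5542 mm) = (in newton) 706.6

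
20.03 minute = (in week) 0.001987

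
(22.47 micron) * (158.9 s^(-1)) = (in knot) 0.00694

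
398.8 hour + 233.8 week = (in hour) 3.968e+04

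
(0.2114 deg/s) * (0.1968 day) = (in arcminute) 2.157e+05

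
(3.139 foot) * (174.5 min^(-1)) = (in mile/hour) 6.224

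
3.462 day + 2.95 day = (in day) 6.412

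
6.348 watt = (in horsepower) 0.008513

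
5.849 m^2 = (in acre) 0.001445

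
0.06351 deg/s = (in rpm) 0.01059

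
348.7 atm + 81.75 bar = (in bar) 435.1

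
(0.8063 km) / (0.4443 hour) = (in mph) 1.128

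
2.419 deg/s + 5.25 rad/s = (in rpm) 50.54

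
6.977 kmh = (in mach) 0.005692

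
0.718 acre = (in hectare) 0.2906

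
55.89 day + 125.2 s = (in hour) 1341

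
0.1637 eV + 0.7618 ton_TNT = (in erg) 3.187e+16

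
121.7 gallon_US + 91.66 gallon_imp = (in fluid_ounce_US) 2.967e+04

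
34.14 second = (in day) 0.0003951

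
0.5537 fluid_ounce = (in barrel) 0.000103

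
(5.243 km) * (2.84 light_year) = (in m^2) 1.409e+20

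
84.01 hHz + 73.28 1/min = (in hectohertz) 84.02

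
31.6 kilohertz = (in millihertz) 3.16e+07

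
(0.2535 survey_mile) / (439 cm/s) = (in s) 92.93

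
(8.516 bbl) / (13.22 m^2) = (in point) 290.3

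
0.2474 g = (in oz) 0.008727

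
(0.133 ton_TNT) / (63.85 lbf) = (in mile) 1217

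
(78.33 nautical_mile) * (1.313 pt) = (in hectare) 0.006719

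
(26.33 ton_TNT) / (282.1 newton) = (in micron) 3.905e+14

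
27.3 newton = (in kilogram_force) 2.784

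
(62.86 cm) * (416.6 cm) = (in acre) 0.0006471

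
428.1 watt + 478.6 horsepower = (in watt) 3.573e+05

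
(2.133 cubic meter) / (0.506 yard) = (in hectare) 0.000461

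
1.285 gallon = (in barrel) 0.0306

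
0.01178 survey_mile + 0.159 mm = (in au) 1.267e-10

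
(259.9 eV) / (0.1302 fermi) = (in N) 0.3198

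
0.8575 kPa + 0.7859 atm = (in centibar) 80.49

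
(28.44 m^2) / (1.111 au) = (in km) 1.711e-13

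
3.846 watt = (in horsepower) 0.005158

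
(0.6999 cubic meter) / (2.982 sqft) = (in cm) 252.6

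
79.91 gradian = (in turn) 0.1998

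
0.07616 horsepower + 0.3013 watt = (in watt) 57.09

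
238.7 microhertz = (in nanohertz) 2.387e+05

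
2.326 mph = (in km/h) 3.743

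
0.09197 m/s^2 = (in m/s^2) 0.09197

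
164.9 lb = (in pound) 164.9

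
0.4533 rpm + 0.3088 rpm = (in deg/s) 4.573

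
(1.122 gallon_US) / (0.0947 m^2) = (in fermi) 4.485e+13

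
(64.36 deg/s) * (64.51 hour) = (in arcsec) 5.381e+10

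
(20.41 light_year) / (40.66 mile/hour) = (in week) 1.756e+10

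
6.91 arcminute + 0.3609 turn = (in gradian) 144.5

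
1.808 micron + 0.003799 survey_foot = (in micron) 1160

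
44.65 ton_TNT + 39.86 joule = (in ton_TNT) 44.65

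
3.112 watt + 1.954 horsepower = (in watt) 1460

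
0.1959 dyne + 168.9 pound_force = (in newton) 751.3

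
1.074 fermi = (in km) 1.074e-18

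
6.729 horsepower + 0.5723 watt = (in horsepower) 6.73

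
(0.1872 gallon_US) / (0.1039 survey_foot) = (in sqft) 0.2409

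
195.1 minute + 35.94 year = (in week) 1874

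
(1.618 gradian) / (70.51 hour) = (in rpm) 9.561e-07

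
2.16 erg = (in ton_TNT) 5.163e-17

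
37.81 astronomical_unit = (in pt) 1.603e+16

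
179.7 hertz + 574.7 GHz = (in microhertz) 5.747e+17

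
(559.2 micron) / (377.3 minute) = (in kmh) 8.893e-08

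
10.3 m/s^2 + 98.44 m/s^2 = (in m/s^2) 108.7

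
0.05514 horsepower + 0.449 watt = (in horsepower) 0.05574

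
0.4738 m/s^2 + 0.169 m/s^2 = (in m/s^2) 0.6428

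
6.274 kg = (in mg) 6.274e+06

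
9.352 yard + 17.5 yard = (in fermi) 2.455e+16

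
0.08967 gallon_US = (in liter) 0.3394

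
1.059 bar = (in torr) 794.3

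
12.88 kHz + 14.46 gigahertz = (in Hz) 1.446e+10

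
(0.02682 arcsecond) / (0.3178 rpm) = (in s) 3.907e-06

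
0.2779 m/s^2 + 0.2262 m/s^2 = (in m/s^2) 0.5041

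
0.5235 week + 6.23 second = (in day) 3.665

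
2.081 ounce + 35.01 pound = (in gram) 1.594e+04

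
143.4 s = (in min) 2.39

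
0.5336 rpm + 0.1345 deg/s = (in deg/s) 3.336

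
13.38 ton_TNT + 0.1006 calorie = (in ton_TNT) 13.38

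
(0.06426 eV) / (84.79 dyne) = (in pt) 3.442e-14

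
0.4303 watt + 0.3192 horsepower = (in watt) 238.5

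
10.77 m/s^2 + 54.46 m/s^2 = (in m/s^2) 65.23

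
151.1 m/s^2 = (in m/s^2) 151.1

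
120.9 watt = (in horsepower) 0.1621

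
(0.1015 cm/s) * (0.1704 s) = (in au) 1.156e-15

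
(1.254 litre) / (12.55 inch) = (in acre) 9.721e-07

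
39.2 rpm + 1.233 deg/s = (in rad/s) 4.127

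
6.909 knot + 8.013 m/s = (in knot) 22.49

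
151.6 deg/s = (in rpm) 25.27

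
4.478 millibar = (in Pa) 447.8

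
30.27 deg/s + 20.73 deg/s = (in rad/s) 0.8901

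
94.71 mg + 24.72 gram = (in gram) 24.81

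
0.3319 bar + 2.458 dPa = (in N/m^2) 3.319e+04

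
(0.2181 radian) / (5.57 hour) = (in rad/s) 1.088e-05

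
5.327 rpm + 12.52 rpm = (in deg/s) 107.1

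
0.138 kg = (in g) 138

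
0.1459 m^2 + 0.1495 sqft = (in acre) 3.948e-05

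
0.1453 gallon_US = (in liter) 0.55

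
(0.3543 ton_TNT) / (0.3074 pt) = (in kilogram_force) 1.394e+12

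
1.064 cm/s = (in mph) 0.0238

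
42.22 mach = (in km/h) 5.175e+04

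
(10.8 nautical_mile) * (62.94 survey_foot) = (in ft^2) 4.13e+06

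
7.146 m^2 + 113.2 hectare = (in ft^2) 1.218e+07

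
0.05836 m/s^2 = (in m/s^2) 0.05836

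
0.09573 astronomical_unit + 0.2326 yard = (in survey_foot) 4.698e+10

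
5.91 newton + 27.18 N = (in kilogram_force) 3.374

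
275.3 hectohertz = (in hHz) 275.3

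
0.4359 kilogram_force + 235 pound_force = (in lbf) 236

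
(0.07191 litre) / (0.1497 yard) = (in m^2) 0.0005253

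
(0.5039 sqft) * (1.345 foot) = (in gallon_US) 5.07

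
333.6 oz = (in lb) 20.85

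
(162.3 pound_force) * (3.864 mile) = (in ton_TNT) 0.001073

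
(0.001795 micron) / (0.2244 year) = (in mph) 5.674e-16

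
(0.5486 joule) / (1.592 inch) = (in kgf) 1.383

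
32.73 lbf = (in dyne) 1.456e+07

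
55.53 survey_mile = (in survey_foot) 2.932e+05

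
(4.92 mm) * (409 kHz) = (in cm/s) 2.012e+05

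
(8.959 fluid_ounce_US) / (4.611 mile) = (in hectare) 3.57e-12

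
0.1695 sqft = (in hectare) 1.575e-06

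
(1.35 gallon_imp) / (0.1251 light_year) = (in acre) 1.281e-21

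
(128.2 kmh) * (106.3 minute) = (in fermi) 2.271e+20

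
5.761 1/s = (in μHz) 5.761e+06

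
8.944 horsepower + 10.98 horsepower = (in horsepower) 19.92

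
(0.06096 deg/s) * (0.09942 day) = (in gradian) 581.8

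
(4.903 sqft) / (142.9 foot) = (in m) 0.01046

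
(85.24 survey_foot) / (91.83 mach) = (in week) 1.374e-09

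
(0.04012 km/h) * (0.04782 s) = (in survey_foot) 0.001748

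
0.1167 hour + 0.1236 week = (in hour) 20.88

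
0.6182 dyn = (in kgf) 6.304e-07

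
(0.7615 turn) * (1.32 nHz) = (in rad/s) 6.316e-09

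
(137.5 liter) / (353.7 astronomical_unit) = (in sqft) 2.797e-14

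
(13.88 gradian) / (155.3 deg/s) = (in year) 2.551e-09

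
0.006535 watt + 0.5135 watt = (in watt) 0.52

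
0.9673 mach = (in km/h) 1186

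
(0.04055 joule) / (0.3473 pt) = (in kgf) 33.75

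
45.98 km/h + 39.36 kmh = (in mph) 53.03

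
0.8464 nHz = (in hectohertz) 8.464e-12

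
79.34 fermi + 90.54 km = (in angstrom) 9.054e+14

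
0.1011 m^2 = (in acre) 2.498e-05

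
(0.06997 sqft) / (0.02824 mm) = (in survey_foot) 755.2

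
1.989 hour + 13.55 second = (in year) 0.0002275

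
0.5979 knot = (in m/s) 0.3076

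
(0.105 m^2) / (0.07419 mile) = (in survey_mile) 5.464e-07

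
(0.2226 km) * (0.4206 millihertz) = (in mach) 0.000275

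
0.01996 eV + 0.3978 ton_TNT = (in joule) 1.664e+09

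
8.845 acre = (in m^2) 3.579e+04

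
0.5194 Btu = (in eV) 3.42e+21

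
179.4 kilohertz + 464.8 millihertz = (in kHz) 179.4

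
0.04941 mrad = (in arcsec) 10.19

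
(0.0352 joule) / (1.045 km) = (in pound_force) 7.573e-06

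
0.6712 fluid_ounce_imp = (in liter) 0.01907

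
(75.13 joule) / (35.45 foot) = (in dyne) 6.953e+05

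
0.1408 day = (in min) 202.8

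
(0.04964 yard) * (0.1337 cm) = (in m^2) 6.069e-05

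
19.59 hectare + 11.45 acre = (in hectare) 24.22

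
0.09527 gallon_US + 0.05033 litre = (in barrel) 0.002585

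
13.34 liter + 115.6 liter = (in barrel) 0.811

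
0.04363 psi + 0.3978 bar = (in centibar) 40.08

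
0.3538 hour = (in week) 0.002106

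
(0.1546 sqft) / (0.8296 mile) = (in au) 7.191e-17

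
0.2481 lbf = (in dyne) 1.104e+05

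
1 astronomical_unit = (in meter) 1.496e+11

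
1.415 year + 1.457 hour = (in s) 4.463e+07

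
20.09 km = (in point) 5.695e+07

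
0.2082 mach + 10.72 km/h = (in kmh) 265.9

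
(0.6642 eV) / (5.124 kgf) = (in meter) 2.118e-21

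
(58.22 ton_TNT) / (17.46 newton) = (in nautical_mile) 7.533e+06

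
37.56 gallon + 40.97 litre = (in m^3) 0.1832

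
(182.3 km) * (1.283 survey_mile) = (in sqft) 4.052e+09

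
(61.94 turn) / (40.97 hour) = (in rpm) 0.0252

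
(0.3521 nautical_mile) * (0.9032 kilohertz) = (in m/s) 5.89e+05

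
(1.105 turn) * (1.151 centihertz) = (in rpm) 0.7631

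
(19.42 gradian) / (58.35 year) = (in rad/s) 1.658e-10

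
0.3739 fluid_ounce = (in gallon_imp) 0.002432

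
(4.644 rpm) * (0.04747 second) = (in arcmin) 79.36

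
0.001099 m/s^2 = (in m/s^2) 0.001099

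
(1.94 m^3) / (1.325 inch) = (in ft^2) 620.5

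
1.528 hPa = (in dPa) 1528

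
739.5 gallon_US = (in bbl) 17.61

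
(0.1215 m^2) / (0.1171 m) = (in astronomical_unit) 6.936e-12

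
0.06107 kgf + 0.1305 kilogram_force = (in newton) 1.879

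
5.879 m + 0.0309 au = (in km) 4.623e+06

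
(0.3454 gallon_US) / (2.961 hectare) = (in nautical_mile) 2.384e-11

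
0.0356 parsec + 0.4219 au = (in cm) 1.099e+17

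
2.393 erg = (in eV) 1.494e+12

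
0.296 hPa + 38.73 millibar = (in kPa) 3.903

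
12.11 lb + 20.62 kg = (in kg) 26.11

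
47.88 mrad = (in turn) 0.00762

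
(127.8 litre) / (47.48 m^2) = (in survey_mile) 1.673e-06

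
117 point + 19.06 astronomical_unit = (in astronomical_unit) 19.06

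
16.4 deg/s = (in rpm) 2.733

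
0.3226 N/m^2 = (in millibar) 0.003226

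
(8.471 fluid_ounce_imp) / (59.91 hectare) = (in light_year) 4.246e-26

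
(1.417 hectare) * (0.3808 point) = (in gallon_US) 502.9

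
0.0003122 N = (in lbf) 7.019e-05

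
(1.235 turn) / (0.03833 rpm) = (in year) 6.13e-05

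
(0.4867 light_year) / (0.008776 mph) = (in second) 1.174e+18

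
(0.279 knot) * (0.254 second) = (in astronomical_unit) 2.437e-13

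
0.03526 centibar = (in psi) 0.005114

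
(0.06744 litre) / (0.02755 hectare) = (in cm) 2.448e-05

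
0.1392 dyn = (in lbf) 3.129e-07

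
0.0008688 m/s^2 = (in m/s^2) 0.0008688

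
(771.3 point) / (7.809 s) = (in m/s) 0.03484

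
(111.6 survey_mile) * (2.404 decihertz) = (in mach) 126.8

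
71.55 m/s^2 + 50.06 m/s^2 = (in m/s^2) 121.6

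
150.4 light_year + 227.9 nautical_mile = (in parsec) 46.11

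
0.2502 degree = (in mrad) 4.367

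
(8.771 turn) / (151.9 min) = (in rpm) 0.05774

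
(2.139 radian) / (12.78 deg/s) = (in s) 9.59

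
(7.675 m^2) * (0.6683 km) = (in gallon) 1.355e+06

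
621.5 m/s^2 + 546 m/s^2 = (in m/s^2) 1168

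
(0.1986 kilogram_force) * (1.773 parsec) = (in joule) 1.066e+17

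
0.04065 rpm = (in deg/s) 0.2439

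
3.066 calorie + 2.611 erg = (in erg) 1.283e+08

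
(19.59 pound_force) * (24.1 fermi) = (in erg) 2.1e-05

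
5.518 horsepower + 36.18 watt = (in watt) 4151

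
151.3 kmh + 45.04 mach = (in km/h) 5.536e+04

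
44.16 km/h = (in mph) 27.44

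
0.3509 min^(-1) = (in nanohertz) 5.848e+06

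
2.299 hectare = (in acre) 5.681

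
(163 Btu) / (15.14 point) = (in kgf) 3.283e+06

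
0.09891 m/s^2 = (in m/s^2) 0.09891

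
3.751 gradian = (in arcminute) 202.6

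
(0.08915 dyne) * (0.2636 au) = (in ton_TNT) 8.402e-06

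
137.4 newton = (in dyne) 1.374e+07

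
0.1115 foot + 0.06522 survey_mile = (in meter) 105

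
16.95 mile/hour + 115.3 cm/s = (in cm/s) 873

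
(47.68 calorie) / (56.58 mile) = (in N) 0.002191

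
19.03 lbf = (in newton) 84.65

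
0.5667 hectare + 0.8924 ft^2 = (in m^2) 5667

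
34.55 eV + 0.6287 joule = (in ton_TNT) 1.503e-10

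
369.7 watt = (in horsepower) 0.4958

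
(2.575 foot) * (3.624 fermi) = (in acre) 7.028e-19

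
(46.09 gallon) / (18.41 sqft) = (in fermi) 1.02e+14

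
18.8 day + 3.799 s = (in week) 2.686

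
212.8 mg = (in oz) 0.007506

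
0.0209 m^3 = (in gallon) 5.521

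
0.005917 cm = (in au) 3.955e-16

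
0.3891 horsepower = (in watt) 290.2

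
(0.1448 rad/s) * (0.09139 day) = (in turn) 182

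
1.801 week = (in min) 1.815e+04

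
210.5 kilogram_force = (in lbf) 464.1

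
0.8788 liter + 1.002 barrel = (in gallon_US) 42.32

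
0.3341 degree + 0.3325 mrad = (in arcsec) 1271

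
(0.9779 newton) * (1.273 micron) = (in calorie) 2.975e-07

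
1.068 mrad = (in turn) 0.00017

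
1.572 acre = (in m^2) 6362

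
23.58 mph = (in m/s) 10.54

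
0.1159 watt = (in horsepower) 0.0001554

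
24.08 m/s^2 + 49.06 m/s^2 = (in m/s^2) 73.14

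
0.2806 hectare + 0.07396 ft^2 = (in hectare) 0.2806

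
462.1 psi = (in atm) 31.44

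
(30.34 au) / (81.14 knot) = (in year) 3448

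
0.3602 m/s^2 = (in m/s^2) 0.3602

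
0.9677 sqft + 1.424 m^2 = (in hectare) 0.0001514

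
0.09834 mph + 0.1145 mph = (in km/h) 0.3425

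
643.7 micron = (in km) 6.437e-07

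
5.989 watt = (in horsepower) 0.008031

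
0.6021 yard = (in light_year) 5.819e-17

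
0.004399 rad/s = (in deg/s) 0.252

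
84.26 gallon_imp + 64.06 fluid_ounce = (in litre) 384.9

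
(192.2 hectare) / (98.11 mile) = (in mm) 1.217e+04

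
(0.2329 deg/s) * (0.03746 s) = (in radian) 0.0001523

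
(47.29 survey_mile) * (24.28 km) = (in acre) 4.566e+05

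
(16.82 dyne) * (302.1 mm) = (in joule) 5.081e-05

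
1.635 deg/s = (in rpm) 0.2725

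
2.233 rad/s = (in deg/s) 127.9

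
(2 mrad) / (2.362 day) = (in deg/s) 5.615e-07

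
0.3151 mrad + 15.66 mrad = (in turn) 0.002543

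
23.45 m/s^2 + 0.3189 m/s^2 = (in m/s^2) 23.77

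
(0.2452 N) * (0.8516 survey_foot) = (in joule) 0.06365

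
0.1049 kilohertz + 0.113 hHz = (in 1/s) 116.2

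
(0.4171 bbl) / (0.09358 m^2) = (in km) 0.0007086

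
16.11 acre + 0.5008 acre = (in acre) 16.61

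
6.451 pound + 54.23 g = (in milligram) 2.98e+06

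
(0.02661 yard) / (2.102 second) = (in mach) 3.4e-05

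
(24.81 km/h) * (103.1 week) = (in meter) 4.297e+08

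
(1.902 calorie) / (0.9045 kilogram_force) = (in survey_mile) 0.0005575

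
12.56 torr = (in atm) 0.01653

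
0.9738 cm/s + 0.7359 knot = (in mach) 0.00114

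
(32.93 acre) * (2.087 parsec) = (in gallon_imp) 1.888e+24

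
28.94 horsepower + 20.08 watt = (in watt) 2.16e+04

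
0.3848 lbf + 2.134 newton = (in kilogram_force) 0.3921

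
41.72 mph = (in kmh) 67.14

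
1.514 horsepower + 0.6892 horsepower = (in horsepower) 2.203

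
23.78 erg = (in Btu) 2.254e-09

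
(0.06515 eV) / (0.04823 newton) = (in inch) 8.521e-18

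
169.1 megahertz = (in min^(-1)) 1.015e+10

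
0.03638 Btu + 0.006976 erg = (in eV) 2.396e+20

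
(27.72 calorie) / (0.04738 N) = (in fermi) 2.448e+18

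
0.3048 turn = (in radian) 1.915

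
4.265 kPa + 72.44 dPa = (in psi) 0.6196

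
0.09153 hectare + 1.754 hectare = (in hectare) 1.846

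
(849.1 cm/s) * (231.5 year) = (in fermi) 6.199e+25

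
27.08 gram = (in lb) 0.0597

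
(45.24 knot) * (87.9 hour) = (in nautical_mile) 3977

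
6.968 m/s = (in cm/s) 696.8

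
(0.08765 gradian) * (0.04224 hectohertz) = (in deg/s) 0.3332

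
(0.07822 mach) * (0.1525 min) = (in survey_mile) 0.1514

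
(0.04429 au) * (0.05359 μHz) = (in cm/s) 3.551e+04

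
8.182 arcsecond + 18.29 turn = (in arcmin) 3.951e+05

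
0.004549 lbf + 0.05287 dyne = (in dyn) 2024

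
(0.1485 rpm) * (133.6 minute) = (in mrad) 1.247e+05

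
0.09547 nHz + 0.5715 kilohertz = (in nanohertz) 5.715e+11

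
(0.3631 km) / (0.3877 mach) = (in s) 2.751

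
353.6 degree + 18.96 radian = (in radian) 25.13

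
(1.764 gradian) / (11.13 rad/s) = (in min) 4.149e-05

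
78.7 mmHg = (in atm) 0.1036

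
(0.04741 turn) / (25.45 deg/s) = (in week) 1.109e-06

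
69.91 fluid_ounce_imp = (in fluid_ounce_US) 67.17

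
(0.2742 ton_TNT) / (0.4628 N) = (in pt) 7.027e+12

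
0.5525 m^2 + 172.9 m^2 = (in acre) 0.04286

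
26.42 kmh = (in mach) 0.02155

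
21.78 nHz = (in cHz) 2.178e-06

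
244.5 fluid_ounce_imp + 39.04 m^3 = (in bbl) 245.6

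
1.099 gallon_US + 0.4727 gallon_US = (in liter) 5.95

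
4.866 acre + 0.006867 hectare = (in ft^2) 2.127e+05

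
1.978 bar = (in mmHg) 1484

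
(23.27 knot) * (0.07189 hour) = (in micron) 3.098e+09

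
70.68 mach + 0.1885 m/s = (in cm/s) 2.407e+06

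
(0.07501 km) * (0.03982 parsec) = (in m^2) 9.217e+16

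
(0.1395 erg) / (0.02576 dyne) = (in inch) 2.132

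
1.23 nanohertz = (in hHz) 1.23e-11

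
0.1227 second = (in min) 0.002045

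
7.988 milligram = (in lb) 1.761e-05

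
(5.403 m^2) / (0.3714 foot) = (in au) 3.19e-10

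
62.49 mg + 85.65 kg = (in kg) 85.65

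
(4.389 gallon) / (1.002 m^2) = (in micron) 1.658e+04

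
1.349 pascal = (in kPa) 0.001349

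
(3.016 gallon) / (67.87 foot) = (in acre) 1.364e-07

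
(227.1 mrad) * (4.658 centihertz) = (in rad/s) 0.01058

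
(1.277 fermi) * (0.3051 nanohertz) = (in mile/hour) 8.715e-25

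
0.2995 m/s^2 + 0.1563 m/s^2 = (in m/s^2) 0.4558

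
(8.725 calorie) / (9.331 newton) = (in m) 3.912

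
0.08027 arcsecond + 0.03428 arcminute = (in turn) 1.649e-06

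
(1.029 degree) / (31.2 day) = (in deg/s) 3.817e-07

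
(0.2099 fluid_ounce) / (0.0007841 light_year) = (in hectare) 8.368e-23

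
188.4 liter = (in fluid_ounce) 6371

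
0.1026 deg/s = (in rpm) 0.0171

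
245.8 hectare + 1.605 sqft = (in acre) 607.4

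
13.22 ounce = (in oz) 13.22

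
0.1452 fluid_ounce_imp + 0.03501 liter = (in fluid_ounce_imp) 1.377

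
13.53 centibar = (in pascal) 1.353e+04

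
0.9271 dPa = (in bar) 9.271e-07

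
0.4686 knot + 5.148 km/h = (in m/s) 1.671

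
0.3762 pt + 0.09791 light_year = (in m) 9.263e+14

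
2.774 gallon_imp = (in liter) 12.61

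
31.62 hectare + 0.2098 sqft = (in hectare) 31.62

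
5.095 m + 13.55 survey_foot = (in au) 6.167e-11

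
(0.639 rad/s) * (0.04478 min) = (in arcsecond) 3.541e+05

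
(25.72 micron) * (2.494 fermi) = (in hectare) 6.415e-24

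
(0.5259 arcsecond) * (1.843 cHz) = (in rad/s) 4.699e-08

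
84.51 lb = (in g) 3.833e+04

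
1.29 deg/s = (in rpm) 0.215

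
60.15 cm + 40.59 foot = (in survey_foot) 42.56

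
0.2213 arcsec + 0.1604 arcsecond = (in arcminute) 0.006362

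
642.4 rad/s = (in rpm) 6134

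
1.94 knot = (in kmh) 3.593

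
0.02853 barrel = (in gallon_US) 1.198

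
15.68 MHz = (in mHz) 1.568e+10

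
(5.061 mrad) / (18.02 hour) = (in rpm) 7.45e-07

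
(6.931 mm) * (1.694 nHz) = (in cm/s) 1.174e-09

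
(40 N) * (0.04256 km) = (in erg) 1.702e+10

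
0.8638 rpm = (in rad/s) 0.09046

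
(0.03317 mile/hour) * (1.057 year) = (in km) 494.3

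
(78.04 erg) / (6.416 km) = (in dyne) 0.0001216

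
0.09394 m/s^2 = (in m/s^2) 0.09394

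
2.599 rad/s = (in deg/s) 148.9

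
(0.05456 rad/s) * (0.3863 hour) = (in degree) 4347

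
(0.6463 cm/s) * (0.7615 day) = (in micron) 4.252e+08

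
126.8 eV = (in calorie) 4.856e-18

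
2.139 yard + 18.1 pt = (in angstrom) 1.962e+10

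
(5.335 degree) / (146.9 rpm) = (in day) 7.006e-08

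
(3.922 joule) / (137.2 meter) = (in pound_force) 0.006426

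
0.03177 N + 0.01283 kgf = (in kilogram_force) 0.01607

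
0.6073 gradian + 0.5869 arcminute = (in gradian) 0.6182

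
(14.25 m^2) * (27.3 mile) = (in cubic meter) 6.261e+05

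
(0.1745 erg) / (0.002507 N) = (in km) 6.961e-09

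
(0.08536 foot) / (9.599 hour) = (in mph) 1.684e-06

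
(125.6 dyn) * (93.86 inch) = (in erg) 2.994e+04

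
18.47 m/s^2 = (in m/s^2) 18.47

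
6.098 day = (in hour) 146.4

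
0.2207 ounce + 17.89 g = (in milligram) 2.415e+04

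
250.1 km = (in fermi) 2.501e+20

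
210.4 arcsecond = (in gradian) 0.06494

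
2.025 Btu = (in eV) 1.333e+22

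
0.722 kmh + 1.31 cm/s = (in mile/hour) 0.4779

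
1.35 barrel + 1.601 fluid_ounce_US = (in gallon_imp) 47.22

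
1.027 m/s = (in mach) 0.003016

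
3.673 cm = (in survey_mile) 2.282e-05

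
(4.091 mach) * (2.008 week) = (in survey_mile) 1.051e+06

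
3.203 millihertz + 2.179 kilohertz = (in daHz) 217.9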